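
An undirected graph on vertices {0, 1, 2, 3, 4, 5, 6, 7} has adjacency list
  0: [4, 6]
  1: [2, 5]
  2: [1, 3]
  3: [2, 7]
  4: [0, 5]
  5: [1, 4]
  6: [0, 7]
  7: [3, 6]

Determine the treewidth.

2

A width-2 tree decomposition is:
Bags: B1 = {2, 3, 7}  B2 = {2, 6, 7}  B3 = {0, 2, 6}  B4 = {0, 2, 4}  B5 = {2, 4, 5}  B6 = {1, 2, 5}
Tree: B1–B2, B2–B3, B3–B4, B4–B5, B5–B6
The largest bag has 3 vertices, giving width 2; this decomposition certifies tw(G) ≤ 2. The edges 2–3–7–6–0–4–5–1–2 form a cycle, so G is not a tree and its treewidth is at least 2. Hence tw(G) = 2 exactly.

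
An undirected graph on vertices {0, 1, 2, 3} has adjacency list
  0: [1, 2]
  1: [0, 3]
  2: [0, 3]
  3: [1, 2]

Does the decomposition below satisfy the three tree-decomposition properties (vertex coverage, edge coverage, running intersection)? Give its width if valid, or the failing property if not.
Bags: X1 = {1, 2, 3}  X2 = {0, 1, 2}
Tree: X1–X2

Vertex coverage: the bags together contain {0, 1, 2, 3}, the full vertex set. Edge coverage: each edge of G has both endpoints in at least one bag. Running intersection: for every vertex, the bags containing it form a connected subtree. All three properties hold, so this is a valid tree decomposition of width max|bag| − 1 = 2, and hence tw(G) ≤ 2.

Yes; width 2.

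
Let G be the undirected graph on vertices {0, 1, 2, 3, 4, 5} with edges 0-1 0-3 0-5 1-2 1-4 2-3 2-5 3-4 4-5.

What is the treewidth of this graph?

3

A width-3 tree decomposition is:
Bags: B1 = {0, 1, 3, 5}  B2 = {1, 3, 4, 5}  B3 = {1, 2, 3, 5}
Tree: B1–B2, B2–B3
The largest bag has 4 vertices, giving width 3; this decomposition certifies tw(G) ≤ 3. For the lower bound: the 4 vertex sets {0,3}, {1,4}, {5}, {2} are disjoint, each induces a connected subgraph, and every pair is joined by at least one edge of G. Contracting each set to a single vertex therefore yields K_{4} as a minor, and since treewidth is minor-monotone, tw(G) ≥ tw(K_{4}) = 3. Combining the bounds, tw(G) = 3.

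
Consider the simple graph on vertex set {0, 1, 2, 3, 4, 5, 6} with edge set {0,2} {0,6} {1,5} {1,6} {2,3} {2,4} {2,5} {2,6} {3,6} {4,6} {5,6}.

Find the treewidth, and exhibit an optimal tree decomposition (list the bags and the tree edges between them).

Treewidth 2.
One such decomposition:
Bags: B1 = {2, 5, 6}  B2 = {1, 5, 6}  B3 = {0, 2, 6}  B4 = {2, 4, 6}  B5 = {2, 3, 6}
Tree: B1–B2, B1–B3, B1–B4, B4–B5

Each bag holds 3 vertices, so the decomposition has width 2, which upper-bounds the treewidth. Conversely, {1, 5, 6} is a clique of size 3, and the vertices of any clique must share a bag in every tree decomposition; so some bag has ≥ 3 vertices and tw(G) ≥ 2. Hence tw(G) = 2 exactly.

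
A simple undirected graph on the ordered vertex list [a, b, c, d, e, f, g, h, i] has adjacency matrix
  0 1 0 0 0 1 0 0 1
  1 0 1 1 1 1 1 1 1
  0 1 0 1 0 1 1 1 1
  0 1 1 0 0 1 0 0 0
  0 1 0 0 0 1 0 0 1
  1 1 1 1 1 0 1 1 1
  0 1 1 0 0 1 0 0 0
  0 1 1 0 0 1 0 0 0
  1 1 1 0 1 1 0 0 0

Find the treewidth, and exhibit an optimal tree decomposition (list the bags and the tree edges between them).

Treewidth 3.
Bags: B1 = {b, c, f, g}  B2 = {b, c, f, i}  B3 = {a, b, f, i}  B4 = {b, c, f, h}  B5 = {b, c, d, f}  B6 = {b, e, f, i}
Tree: B1–B2, B2–B3, B1–B4, B2–B5, B3–B6

Each bag holds 4 vertices, so the decomposition has width 3, which upper-bounds the treewidth. For the lower bound, the 4 vertices {b, e, f, i} are pairwise adjacent, and any tree decomposition puts a clique entirely inside one bag — forcing width ≥ 3. Therefore the treewidth is 3.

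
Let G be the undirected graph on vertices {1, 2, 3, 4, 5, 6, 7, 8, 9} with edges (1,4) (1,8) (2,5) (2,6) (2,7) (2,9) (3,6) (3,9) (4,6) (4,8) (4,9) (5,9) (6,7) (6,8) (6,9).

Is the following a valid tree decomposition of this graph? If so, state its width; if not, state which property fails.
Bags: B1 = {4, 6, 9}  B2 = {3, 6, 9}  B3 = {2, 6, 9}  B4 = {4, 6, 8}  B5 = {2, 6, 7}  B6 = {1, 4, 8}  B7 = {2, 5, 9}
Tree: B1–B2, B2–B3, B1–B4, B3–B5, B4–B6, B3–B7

Every vertex of G appears in some bag (union = {1, 2, 3, 4, 5, 6, 7, 8, 9}); every edge is covered by a bag; and for each vertex v the set of bags containing v is connected in the bag tree. The decomposition is therefore valid. The largest bag has 3 vertices, so the width is 2.

Yes; width 2.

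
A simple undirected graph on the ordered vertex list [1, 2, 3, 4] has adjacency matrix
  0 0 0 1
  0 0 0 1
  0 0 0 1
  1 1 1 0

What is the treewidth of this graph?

1

A width-1 tree decomposition is:
Bags: B1 = {3, 4}  B2 = {2, 4}  B3 = {1, 4}
Tree: B1–B2, B2–B3
Each bag holds 2 vertices, so the decomposition has width 1, which upper-bounds the treewidth. Any graph with an edge has treewidth ≥ 1, and G has the edge 4–3. The upper and lower bounds meet at 1, so that is the treewidth.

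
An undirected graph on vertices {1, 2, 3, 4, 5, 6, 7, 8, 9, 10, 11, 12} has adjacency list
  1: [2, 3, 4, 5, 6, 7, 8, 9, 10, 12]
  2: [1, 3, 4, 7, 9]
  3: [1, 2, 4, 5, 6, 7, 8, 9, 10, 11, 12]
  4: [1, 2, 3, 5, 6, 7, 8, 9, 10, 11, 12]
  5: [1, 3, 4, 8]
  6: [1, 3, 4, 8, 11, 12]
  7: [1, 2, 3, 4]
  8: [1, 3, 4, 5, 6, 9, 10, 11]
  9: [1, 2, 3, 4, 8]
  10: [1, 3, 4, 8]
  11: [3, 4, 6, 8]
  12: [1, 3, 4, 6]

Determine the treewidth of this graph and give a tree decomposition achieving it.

Every bag has size at most 5, so the width is 5 − 1 = 4 and tw(G) ≤ 4. Conversely, {1, 3, 4, 8, 9} is a clique of size 5, and the vertices of any clique must share a bag in every tree decomposition; so some bag has ≥ 5 vertices and tw(G) ≥ 4. Therefore the treewidth is 4.

Treewidth 4.
One optimal decomposition is:
Bags: B1 = {1, 3, 4, 8, 10}  B2 = {1, 3, 4, 8, 9}  B3 = {1, 2, 3, 4, 9}  B4 = {1, 3, 4, 6, 8}  B5 = {1, 3, 4, 5, 8}  B6 = {1, 2, 3, 4, 7}  B7 = {3, 4, 6, 8, 11}  B8 = {1, 3, 4, 6, 12}
Tree: B1–B2, B2–B3, B1–B4, B4–B5, B3–B6, B4–B7, B4–B8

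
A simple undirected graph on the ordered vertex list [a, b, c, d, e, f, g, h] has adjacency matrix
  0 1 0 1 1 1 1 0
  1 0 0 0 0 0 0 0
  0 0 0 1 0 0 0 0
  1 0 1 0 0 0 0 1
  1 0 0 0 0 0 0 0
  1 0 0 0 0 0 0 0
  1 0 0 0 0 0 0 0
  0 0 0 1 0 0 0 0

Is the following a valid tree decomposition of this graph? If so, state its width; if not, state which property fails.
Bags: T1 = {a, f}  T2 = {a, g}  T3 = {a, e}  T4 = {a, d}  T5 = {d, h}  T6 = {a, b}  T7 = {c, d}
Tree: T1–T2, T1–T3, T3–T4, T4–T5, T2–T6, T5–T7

Yes; width 1.

Checking the three conditions: (i) the bags cover all of {a, b, c, d, e, f, g, h}; (ii) for each edge, some bag contains both endpoints; (iii) the bags containing any fixed vertex form a subtree. All hold, so the decomposition is valid with width 2 − 1 = 1.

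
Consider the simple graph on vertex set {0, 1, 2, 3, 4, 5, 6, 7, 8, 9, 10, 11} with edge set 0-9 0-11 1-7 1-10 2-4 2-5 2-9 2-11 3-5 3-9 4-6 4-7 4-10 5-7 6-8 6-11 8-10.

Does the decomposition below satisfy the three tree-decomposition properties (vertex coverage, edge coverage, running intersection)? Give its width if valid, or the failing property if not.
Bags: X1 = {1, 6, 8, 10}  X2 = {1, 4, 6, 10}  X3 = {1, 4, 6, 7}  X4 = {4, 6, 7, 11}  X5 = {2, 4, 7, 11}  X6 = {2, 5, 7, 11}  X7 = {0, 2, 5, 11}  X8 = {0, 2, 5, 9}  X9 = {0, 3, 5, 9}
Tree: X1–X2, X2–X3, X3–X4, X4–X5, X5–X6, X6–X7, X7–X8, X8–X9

Vertex coverage: the bags together contain {0, 1, 2, 3, 4, 5, 6, 7, 8, 9, 10, 11}, the full vertex set. Edge coverage: each edge of G has both endpoints in at least one bag. Running intersection: for every vertex, the bags containing it form a connected subtree. All three properties hold, so this is a valid tree decomposition of width max|bag| − 1 = 3, and hence tw(G) ≤ 3.

Yes; width 3.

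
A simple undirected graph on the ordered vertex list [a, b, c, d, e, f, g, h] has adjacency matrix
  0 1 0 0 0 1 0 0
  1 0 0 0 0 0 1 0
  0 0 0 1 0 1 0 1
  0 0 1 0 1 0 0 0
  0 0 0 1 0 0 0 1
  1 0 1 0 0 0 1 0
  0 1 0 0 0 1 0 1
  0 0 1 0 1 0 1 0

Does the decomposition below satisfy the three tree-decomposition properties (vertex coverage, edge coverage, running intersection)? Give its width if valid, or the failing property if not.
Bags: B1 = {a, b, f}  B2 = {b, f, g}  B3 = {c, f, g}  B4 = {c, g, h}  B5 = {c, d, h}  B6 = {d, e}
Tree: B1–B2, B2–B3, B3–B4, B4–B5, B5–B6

No — edge (h,e) lies in no bag.

A tree decomposition must satisfy three properties: every vertex lies in some bag; for every edge, both endpoints lie together in some bag; and for every vertex, the bags containing it form a connected subtree. Here edge (h,e) lies in no bag, so the decomposition is invalid.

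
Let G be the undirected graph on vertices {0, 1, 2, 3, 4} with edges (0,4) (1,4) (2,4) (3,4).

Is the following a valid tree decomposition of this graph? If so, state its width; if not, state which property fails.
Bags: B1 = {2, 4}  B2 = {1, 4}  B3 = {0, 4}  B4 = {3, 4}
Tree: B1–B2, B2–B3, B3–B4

Every vertex of G appears in some bag (union = {0, 1, 2, 3, 4}); every edge is covered by a bag; and for each vertex v the set of bags containing v is connected in the bag tree. The decomposition is therefore valid. The largest bag has 2 vertices, so the width is 1.

Yes; width 1.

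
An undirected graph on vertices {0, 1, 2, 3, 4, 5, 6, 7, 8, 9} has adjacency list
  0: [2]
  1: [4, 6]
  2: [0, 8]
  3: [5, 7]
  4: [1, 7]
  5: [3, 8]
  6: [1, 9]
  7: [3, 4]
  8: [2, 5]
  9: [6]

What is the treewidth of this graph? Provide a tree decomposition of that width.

Treewidth 1.
Bags: B1 = {0, 2}  B2 = {2, 8}  B3 = {5, 8}  B4 = {3, 5}  B5 = {3, 7}  B6 = {4, 7}  B7 = {1, 4}  B8 = {1, 6}  B9 = {6, 9}
Tree: B1–B2, B2–B3, B3–B4, B4–B5, B5–B6, B6–B7, B7–B8, B8–B9

The largest bag has 2 vertices, giving width 1; this decomposition certifies tw(G) ≤ 1. Since G has at least one edge (e.g. 0–2), it is not an edgeless graph, so tw(G) ≥ 1. Hence tw(G) = 1 exactly.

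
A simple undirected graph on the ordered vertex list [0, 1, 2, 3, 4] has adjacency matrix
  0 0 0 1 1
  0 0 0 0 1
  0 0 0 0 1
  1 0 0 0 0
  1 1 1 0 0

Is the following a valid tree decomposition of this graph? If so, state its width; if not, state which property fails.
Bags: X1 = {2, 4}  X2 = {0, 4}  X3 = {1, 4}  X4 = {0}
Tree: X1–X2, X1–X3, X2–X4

No — vertex 3 appears in no bag.

A tree decomposition must satisfy three properties: every vertex lies in some bag; for every edge, both endpoints lie together in some bag; and for every vertex, the bags containing it form a connected subtree. Here vertex 3 appears in no bag, so the decomposition is invalid.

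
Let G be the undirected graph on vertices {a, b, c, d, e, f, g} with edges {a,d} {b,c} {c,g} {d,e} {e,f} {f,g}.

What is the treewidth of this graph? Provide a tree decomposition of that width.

Treewidth 1.
Bags: B1 = {a, d}  B2 = {d, e}  B3 = {e, f}  B4 = {f, g}  B5 = {c, g}  B6 = {b, c}
Tree: B1–B2, B2–B3, B3–B4, B4–B5, B5–B6

The largest bag has 2 vertices, giving width 1; this decomposition certifies tw(G) ≤ 1. G has an edge, so its treewidth is at least 1. Combining the bounds, tw(G) = 1.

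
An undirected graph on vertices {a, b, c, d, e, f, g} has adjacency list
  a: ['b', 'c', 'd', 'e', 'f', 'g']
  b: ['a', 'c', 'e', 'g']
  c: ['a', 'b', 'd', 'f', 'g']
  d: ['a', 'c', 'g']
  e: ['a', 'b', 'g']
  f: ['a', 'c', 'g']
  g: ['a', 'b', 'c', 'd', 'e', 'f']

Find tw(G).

A width-3 tree decomposition is:
Bags: B1 = {a, b, e, g}  B2 = {a, b, c, g}  B3 = {a, c, d, g}  B4 = {a, c, f, g}
Tree: B1–B2, B2–B3, B2–B4
Each bag holds 4 vertices, so the decomposition has width 3, which upper-bounds the treewidth. Conversely, {a, b, e, g} is a clique of size 4, and the vertices of any clique must share a bag in every tree decomposition; so some bag has ≥ 4 vertices and tw(G) ≥ 3. Combining the bounds, tw(G) = 3.

3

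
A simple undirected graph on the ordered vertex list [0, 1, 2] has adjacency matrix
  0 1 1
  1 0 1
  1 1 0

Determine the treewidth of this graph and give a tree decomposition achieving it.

A single bag containing all 3 vertices is trivially a valid decomposition of width 2. Conversely, {0, 1, 2} is a clique of size 3, and the vertices of any clique must share a bag in every tree decomposition; so some bag has ≥ 3 vertices and tw(G) ≥ 2. The upper and lower bounds meet at 2, so that is the treewidth.

Treewidth 2.
Bags: B1 = {0, 1, 2}
Tree: (single bag)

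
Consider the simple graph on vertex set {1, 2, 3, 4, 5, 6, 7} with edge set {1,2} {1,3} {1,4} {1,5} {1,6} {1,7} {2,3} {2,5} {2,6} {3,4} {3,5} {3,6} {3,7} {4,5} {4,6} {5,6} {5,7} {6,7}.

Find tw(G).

4

A width-4 tree decomposition is:
Bags: B1 = {1, 2, 3, 5, 6}  B2 = {1, 3, 5, 6, 7}  B3 = {1, 3, 4, 5, 6}
Tree: B1–B2, B1–B3
Each bag holds 5 vertices, so the decomposition has width 4, which upper-bounds the treewidth. Conversely, {1, 2, 3, 5, 6} is a clique of size 5, and the vertices of any clique must share a bag in every tree decomposition; so some bag has ≥ 5 vertices and tw(G) ≥ 4. Hence tw(G) = 4 exactly.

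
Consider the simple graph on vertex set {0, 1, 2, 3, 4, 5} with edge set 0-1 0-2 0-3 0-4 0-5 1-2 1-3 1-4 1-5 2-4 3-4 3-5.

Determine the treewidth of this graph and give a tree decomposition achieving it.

Every bag has size at most 4, so the width is 4 − 1 = 3 and tw(G) ≤ 3. For the lower bound, the 4 vertices {0, 1, 2, 4} are pairwise adjacent, and any tree decomposition puts a clique entirely inside one bag — forcing width ≥ 3. Combining the bounds, tw(G) = 3.

Treewidth 3.
One such decomposition:
Bags: B1 = {0, 1, 3, 4}  B2 = {0, 1, 3, 5}  B3 = {0, 1, 2, 4}
Tree: B1–B2, B1–B3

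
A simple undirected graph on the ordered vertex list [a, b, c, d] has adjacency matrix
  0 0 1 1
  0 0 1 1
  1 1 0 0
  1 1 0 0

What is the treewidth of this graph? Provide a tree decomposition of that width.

Each bag holds 3 vertices, so the decomposition has width 2, which upper-bounds the treewidth. For the lower bound, G contains the cycle d–a–c–b–d, so G is not a forest; only forests have treewidth ≤ 1, hence tw(G) ≥ 2. Hence tw(G) = 2 exactly.

Treewidth 2.
Bags: B1 = {a, c, d}  B2 = {b, c, d}
Tree: B1–B2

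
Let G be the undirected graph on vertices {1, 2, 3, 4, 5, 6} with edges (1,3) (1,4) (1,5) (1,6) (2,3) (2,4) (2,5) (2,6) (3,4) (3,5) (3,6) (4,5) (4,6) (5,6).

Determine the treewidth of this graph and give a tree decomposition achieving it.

The largest bag has 5 vertices, giving width 4; this decomposition certifies tw(G) ≤ 4. For the lower bound, the 5 vertices {1, 3, 4, 5, 6} are pairwise adjacent, and any tree decomposition puts a clique entirely inside one bag — forcing width ≥ 4. Therefore the treewidth is 4.

Treewidth 4.
One such decomposition:
Bags: B1 = {1, 3, 4, 5, 6}  B2 = {2, 3, 4, 5, 6}
Tree: B1–B2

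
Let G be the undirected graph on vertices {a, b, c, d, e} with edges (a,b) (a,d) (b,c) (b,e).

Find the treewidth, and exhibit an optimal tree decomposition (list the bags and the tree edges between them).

Treewidth 1.
One optimal decomposition is:
Bags: B1 = {a, b}  B2 = {a, d}  B3 = {b, e}  B4 = {b, c}
Tree: B1–B2, B1–B3, B1–B4

The largest bag has 2 vertices, giving width 1; this decomposition certifies tw(G) ≤ 1. Since G has at least one edge (e.g. b–a), it is not an edgeless graph, so tw(G) ≥ 1. Hence tw(G) = 1 exactly.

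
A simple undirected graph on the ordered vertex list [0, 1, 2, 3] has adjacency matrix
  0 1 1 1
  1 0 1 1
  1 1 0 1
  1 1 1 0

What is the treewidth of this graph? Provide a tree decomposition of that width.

Treewidth 3.
One optimal decomposition is:
Bags: B1 = {0, 1, 2, 3}
Tree: (single bag)

A single bag containing all 4 vertices is trivially a valid decomposition of width 3. For the lower bound, the 4 vertices {0, 1, 2, 3} are pairwise adjacent, and any tree decomposition puts a clique entirely inside one bag — forcing width ≥ 3. Hence tw(G) = 3 exactly.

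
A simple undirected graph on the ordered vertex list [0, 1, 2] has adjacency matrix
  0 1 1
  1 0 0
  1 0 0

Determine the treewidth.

A width-1 tree decomposition is:
Bags: B1 = {0, 1}  B2 = {0, 2}
Tree: B1–B2
Each bag holds 2 vertices, so the decomposition has width 1, which upper-bounds the treewidth. G has an edge, so its treewidth is at least 1. Hence tw(G) = 1 exactly.

1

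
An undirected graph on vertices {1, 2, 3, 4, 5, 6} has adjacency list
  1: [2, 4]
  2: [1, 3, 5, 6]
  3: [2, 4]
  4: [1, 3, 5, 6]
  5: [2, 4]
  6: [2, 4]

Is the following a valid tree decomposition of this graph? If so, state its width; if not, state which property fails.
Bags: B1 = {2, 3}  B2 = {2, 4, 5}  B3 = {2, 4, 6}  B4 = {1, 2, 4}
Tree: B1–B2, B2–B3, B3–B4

No — edge (4,3) lies in no bag.

A tree decomposition must satisfy three properties: every vertex lies in some bag; for every edge, both endpoints lie together in some bag; and for every vertex, the bags containing it form a connected subtree. Here edge (4,3) lies in no bag, so the decomposition is invalid.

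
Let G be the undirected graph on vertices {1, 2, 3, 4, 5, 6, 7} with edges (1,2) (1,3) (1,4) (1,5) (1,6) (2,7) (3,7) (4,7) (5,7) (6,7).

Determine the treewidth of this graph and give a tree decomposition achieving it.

The largest bag has 3 vertices, giving width 2; this decomposition certifies tw(G) ≤ 2. The edges 1–2–7–6–1 form a cycle, so G is not a tree and its treewidth is at least 2. Therefore the treewidth is 2.

Treewidth 2.
Bags: B1 = {1, 2, 7}  B2 = {1, 6, 7}  B3 = {1, 4, 7}  B4 = {1, 3, 7}  B5 = {1, 5, 7}
Tree: B1–B2, B2–B3, B3–B4, B4–B5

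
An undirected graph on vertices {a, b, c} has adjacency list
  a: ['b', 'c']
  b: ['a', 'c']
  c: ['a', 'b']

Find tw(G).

A width-2 tree decomposition is:
Bags: B1 = {a, b, c}
Tree: (single bag)
With just one bag of size 3, the width is 3 − 1 = 2, so tw(G) ≤ 2. Conversely, {a, b, c} is a clique of size 3, and the vertices of any clique must share a bag in every tree decomposition; so some bag has ≥ 3 vertices and tw(G) ≥ 2. Combining the bounds, tw(G) = 2.

2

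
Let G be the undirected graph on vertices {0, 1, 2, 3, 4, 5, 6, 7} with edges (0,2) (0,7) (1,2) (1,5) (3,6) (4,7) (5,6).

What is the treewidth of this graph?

A width-1 tree decomposition is:
Bags: B1 = {3, 6}  B2 = {5, 6}  B3 = {1, 5}  B4 = {1, 2}  B5 = {0, 2}  B6 = {0, 7}  B7 = {4, 7}
Tree: B1–B2, B2–B3, B3–B4, B4–B5, B5–B6, B6–B7
Each bag holds 2 vertices, so the decomposition has width 1, which upper-bounds the treewidth. Since G has at least one edge (e.g. 3–6), it is not an edgeless graph, so tw(G) ≥ 1. Combining the bounds, tw(G) = 1.

1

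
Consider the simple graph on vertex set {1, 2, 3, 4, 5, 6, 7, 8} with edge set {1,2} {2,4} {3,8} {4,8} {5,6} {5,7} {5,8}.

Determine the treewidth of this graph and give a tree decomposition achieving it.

Every bag has size at most 2, so the width is 2 − 1 = 1 and tw(G) ≤ 1. G has an edge, so its treewidth is at least 1. Therefore the treewidth is 1.

Treewidth 1.
Bags: B1 = {2, 4}  B2 = {4, 8}  B3 = {5, 8}  B4 = {5, 7}  B5 = {3, 8}  B6 = {5, 6}  B7 = {1, 2}
Tree: B1–B2, B2–B3, B3–B4, B2–B5, B3–B6, B1–B7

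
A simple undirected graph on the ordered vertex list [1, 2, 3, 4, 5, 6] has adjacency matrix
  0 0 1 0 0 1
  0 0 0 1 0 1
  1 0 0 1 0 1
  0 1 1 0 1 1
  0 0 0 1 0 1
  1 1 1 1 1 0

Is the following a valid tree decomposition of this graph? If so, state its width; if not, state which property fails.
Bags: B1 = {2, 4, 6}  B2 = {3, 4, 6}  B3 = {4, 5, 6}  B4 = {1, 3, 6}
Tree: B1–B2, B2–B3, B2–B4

Vertex coverage: the bags together contain {1, 2, 3, 4, 5, 6}, the full vertex set. Edge coverage: each edge of G has both endpoints in at least one bag. Running intersection: for every vertex, the bags containing it form a connected subtree. All three properties hold, so this is a valid tree decomposition of width max|bag| − 1 = 2, and hence tw(G) ≤ 2.

Yes; width 2.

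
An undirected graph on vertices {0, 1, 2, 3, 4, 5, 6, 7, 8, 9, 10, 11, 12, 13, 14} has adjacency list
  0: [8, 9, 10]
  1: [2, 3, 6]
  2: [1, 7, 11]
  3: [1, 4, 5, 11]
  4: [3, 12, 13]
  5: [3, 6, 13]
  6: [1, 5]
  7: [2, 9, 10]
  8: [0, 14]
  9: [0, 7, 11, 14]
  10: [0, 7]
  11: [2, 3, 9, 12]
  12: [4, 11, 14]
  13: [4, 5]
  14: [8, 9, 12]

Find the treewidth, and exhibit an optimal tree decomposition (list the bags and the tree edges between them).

Each bag holds 4 vertices, so the decomposition has width 3, which upper-bounds the treewidth. For the lower bound: the 4 vertex sets {5,6,13}, {4}, {3}, {1,2,11,12} are disjoint, each induces a connected subgraph, and every pair is joined by at least one edge of G. Contracting each set to a single vertex therefore yields K_{4} as a minor, and since treewidth is minor-monotone, tw(G) ≥ tw(K_{4}) = 3. Combining the bounds, tw(G) = 3.

Treewidth 3.
One such decomposition:
Bags: B1 = {4, 5, 6, 13}  B2 = {3, 4, 5, 6}  B3 = {1, 3, 4, 6}  B4 = {1, 3, 4, 12}  B5 = {1, 3, 11, 12}  B6 = {1, 2, 11, 12}  B7 = {2, 11, 12, 14}  B8 = {2, 9, 11, 14}  B9 = {2, 7, 9, 14}  B10 = {7, 8, 9, 14}  B11 = {0, 7, 8, 9}  B12 = {0, 7, 8, 10}
Tree: B1–B2, B2–B3, B3–B4, B4–B5, B5–B6, B6–B7, B7–B8, B8–B9, B9–B10, B10–B11, B11–B12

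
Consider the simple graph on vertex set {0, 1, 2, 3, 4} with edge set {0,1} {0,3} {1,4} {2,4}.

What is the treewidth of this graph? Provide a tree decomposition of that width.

Each bag holds 2 vertices, so the decomposition has width 1, which upper-bounds the treewidth. G has an edge, so its treewidth is at least 1. Combining the bounds, tw(G) = 1.

Treewidth 1.
One optimal decomposition is:
Bags: B1 = {2, 4}  B2 = {1, 4}  B3 = {0, 1}  B4 = {0, 3}
Tree: B1–B2, B2–B3, B3–B4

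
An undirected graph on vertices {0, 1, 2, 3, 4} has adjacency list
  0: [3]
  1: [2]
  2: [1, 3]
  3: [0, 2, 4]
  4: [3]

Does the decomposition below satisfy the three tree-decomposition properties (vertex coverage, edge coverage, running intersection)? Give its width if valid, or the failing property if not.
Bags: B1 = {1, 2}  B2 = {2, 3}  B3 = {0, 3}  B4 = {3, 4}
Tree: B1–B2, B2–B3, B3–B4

Checking the three conditions: (i) the bags cover all of {0, 1, 2, 3, 4}; (ii) for each edge, some bag contains both endpoints; (iii) the bags containing any fixed vertex form a subtree. All hold, so the decomposition is valid with width 2 − 1 = 1.

Yes; width 1.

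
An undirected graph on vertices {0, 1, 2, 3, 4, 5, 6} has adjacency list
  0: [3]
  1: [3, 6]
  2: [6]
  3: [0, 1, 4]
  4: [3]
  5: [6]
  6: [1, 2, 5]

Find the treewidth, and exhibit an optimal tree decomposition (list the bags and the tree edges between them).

Treewidth 1.
One such decomposition:
Bags: B1 = {1, 6}  B2 = {1, 3}  B3 = {0, 3}  B4 = {5, 6}  B5 = {2, 6}  B6 = {3, 4}
Tree: B1–B2, B2–B3, B1–B4, B4–B5, B3–B6

Each bag holds 2 vertices, so the decomposition has width 1, which upper-bounds the treewidth. Since G has at least one edge (e.g. 6–1), it is not an edgeless graph, so tw(G) ≥ 1. Therefore the treewidth is 1.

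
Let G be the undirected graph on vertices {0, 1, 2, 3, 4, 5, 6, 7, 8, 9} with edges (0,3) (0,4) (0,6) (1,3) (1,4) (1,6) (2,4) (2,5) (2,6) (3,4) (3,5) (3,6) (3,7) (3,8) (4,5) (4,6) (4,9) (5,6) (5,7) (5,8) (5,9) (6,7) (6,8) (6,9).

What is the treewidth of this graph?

3

A width-3 tree decomposition is:
Bags: B1 = {3, 4, 5, 6}  B2 = {2, 4, 5, 6}  B3 = {3, 5, 6, 7}  B4 = {3, 5, 6, 8}  B5 = {0, 3, 4, 6}  B6 = {1, 3, 4, 6}  B7 = {4, 5, 6, 9}
Tree: B1–B2, B1–B3, B3–B4, B1–B5, B1–B6, B1–B7
Every bag has size at most 4, so the width is 4 − 1 = 3 and tw(G) ≤ 3. For the lower bound, the 4 vertices {4, 5, 6, 9} are pairwise adjacent, and any tree decomposition puts a clique entirely inside one bag — forcing width ≥ 3. The upper and lower bounds meet at 3, so that is the treewidth.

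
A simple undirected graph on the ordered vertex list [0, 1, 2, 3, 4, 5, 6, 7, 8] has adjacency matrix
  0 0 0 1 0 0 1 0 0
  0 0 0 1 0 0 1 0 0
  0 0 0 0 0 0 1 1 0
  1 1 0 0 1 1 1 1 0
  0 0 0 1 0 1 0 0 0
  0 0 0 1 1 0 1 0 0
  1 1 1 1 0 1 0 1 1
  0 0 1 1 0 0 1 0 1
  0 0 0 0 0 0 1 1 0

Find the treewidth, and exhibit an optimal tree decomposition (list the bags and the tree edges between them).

Each bag holds 3 vertices, so the decomposition has width 2, which upper-bounds the treewidth. For the lower bound, the 3 vertices {3, 4, 5} are pairwise adjacent, and any tree decomposition puts a clique entirely inside one bag — forcing width ≥ 2. Hence tw(G) = 2 exactly.

Treewidth 2.
Bags: B1 = {3, 5, 6}  B2 = {1, 3, 6}  B3 = {3, 4, 5}  B4 = {3, 6, 7}  B5 = {0, 3, 6}  B6 = {6, 7, 8}  B7 = {2, 6, 7}
Tree: B1–B2, B1–B3, B2–B4, B2–B5, B4–B6, B6–B7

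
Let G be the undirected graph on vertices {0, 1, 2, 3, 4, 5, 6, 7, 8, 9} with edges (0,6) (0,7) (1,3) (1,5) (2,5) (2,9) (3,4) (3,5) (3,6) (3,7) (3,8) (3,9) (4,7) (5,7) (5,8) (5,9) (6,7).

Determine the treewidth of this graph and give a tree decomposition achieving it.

Treewidth 2.
One optimal decomposition is:
Bags: B1 = {2, 5, 9}  B2 = {3, 5, 9}  B3 = {3, 5, 7}  B4 = {1, 3, 5}  B5 = {3, 6, 7}  B6 = {3, 4, 7}  B7 = {3, 5, 8}  B8 = {0, 6, 7}
Tree: B1–B2, B2–B3, B2–B4, B3–B5, B5–B6, B4–B7, B5–B8

The largest bag has 3 vertices, giving width 2; this decomposition certifies tw(G) ≤ 2. For the lower bound, the 3 vertices {0, 6, 7} are pairwise adjacent, and any tree decomposition puts a clique entirely inside one bag — forcing width ≥ 2. Therefore the treewidth is 2.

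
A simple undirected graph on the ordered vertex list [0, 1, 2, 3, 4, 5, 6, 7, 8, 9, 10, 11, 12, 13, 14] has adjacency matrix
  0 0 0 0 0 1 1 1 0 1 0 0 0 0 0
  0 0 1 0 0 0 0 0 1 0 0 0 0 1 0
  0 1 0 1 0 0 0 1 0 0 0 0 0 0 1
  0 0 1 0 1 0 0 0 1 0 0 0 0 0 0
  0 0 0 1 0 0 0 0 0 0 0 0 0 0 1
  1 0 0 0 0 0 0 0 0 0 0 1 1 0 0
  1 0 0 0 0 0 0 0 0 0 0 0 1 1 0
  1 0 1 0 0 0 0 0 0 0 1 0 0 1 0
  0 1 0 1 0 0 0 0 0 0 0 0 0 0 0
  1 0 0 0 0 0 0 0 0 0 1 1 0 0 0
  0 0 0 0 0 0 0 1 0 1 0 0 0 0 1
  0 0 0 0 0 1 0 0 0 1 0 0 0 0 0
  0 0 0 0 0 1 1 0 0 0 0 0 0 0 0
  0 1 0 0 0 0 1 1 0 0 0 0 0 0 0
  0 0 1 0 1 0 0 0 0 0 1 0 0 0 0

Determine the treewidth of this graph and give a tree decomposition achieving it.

Treewidth 3.
One optimal decomposition is:
Bags: B1 = {1, 3, 4, 8}  B2 = {1, 2, 3, 4}  B3 = {1, 2, 4, 14}  B4 = {1, 2, 13, 14}  B5 = {2, 7, 13, 14}  B6 = {7, 10, 13, 14}  B7 = {6, 7, 10, 13}  B8 = {0, 6, 7, 10}  B9 = {0, 6, 9, 10}  B10 = {0, 6, 9, 12}  B11 = {0, 5, 9, 12}  B12 = {5, 9, 11, 12}
Tree: B1–B2, B2–B3, B3–B4, B4–B5, B5–B6, B6–B7, B7–B8, B8–B9, B9–B10, B10–B11, B11–B12

The largest bag has 4 vertices, giving width 3; this decomposition certifies tw(G) ≤ 3. For the lower bound: the 4 vertex sets {3,4,8}, {1}, {2}, {7,10,13,14} are disjoint, each induces a connected subgraph, and every pair is joined by at least one edge of G. Contracting each set to a single vertex therefore yields K_{4} as a minor, and since treewidth is minor-monotone, tw(G) ≥ tw(K_{4}) = 3. Hence tw(G) = 3 exactly.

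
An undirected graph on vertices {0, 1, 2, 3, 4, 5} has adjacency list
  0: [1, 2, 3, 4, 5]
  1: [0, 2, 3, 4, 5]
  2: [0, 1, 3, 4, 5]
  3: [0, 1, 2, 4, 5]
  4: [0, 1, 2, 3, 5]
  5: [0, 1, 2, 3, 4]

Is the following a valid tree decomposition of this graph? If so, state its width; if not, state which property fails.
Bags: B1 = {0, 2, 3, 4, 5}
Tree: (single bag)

No — vertex 1 appears in no bag.

A tree decomposition must satisfy three properties: every vertex lies in some bag; for every edge, both endpoints lie together in some bag; and for every vertex, the bags containing it form a connected subtree. Here vertex 1 appears in no bag, so the decomposition is invalid.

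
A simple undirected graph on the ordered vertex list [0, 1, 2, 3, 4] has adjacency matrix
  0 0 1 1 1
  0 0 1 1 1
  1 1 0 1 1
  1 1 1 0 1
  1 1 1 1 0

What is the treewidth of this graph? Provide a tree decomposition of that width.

Treewidth 3.
Bags: B1 = {0, 2, 3, 4}  B2 = {1, 2, 3, 4}
Tree: B1–B2

Each bag holds 4 vertices, so the decomposition has width 3, which upper-bounds the treewidth. Conversely, {0, 2, 3, 4} is a clique of size 4, and the vertices of any clique must share a bag in every tree decomposition; so some bag has ≥ 4 vertices and tw(G) ≥ 3. Therefore the treewidth is 3.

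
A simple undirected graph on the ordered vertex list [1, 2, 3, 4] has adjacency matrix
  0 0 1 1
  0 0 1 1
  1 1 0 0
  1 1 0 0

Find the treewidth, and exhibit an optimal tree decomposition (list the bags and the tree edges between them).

Every bag has size at most 3, so the width is 3 − 1 = 2 and tw(G) ≤ 2. Since 1–4–2–3–1 is a cycle in G, G is not acyclic. Forests are exactly the graphs of treewidth ≤ 1, so tw(G) ≥ 2. Hence tw(G) = 2 exactly.

Treewidth 2.
Bags: B1 = {1, 2, 4}  B2 = {1, 2, 3}
Tree: B1–B2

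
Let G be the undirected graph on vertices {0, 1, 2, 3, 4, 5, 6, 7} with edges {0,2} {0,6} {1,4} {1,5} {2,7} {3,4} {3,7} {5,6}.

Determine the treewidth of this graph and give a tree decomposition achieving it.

Treewidth 2.
One such decomposition:
Bags: B1 = {0, 2, 7}  B2 = {0, 3, 7}  B3 = {0, 3, 4}  B4 = {0, 1, 4}  B5 = {0, 1, 5}  B6 = {0, 5, 6}
Tree: B1–B2, B2–B3, B3–B4, B4–B5, B5–B6

Each bag holds 3 vertices, so the decomposition has width 2, which upper-bounds the treewidth. Since 0–2–7–3–4–1–5–6–0 is a cycle in G, G is not acyclic. Forests are exactly the graphs of treewidth ≤ 1, so tw(G) ≥ 2. The upper and lower bounds meet at 2, so that is the treewidth.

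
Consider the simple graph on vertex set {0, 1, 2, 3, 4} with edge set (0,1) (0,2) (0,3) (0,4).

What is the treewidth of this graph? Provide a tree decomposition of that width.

Treewidth 1.
One optimal decomposition is:
Bags: B1 = {0, 1}  B2 = {0, 2}  B3 = {0, 3}  B4 = {0, 4}
Tree: B1–B2, B1–B3, B3–B4

Every bag has size at most 2, so the width is 2 − 1 = 1 and tw(G) ≤ 1. Any graph with an edge has treewidth ≥ 1, and G has the edge 1–0. The upper and lower bounds meet at 1, so that is the treewidth.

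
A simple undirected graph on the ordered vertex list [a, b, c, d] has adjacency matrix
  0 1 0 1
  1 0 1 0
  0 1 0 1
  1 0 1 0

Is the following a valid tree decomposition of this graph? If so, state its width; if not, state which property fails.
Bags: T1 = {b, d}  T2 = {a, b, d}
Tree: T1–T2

A tree decomposition must satisfy three properties: every vertex lies in some bag; for every edge, both endpoints lie together in some bag; and for every vertex, the bags containing it form a connected subtree. Here vertex c appears in no bag, so the decomposition is invalid.

No — vertex c appears in no bag.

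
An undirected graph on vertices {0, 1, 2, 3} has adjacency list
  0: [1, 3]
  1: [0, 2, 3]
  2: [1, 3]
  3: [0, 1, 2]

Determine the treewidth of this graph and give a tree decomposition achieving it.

Every bag has size at most 3, so the width is 3 − 1 = 2 and tw(G) ≤ 2. Conversely, {0, 1, 3} is a clique of size 3, and the vertices of any clique must share a bag in every tree decomposition; so some bag has ≥ 3 vertices and tw(G) ≥ 2. Therefore the treewidth is 2.

Treewidth 2.
One such decomposition:
Bags: B1 = {0, 1, 3}  B2 = {1, 2, 3}
Tree: B1–B2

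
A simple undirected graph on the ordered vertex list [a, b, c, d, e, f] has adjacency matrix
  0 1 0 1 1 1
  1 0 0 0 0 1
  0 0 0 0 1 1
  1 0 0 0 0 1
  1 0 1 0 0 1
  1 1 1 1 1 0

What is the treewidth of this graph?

A width-2 tree decomposition is:
Bags: B1 = {c, e, f}  B2 = {a, e, f}  B3 = {a, b, f}  B4 = {a, d, f}
Tree: B1–B2, B2–B3, B2–B4
The largest bag has 3 vertices, giving width 2; this decomposition certifies tw(G) ≤ 2. Conversely, {c, e, f} is a clique of size 3, and the vertices of any clique must share a bag in every tree decomposition; so some bag has ≥ 3 vertices and tw(G) ≥ 2. The upper and lower bounds meet at 2, so that is the treewidth.

2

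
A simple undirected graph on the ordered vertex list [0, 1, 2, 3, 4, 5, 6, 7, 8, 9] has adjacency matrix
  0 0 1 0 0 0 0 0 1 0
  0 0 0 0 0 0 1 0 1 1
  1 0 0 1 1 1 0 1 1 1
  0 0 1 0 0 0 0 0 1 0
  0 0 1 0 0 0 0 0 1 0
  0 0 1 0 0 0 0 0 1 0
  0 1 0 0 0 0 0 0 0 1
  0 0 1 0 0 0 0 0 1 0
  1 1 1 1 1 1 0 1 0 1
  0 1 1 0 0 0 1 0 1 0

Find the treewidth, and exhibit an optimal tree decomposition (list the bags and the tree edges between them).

Treewidth 2.
Bags: B1 = {0, 2, 8}  B2 = {2, 8, 9}  B3 = {2, 3, 8}  B4 = {2, 4, 8}  B5 = {2, 7, 8}  B6 = {1, 8, 9}  B7 = {1, 6, 9}  B8 = {2, 5, 8}
Tree: B1–B2, B1–B3, B1–B4, B1–B5, B2–B6, B6–B7, B3–B8

The largest bag has 3 vertices, giving width 2; this decomposition certifies tw(G) ≤ 2. Conversely, {1, 8, 9} is a clique of size 3, and the vertices of any clique must share a bag in every tree decomposition; so some bag has ≥ 3 vertices and tw(G) ≥ 2. Hence tw(G) = 2 exactly.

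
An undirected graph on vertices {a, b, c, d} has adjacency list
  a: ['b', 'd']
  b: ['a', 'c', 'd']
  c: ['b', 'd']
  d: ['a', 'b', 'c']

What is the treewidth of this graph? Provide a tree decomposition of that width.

Every bag has size at most 3, so the width is 3 − 1 = 2 and tw(G) ≤ 2. For the lower bound, the 3 vertices {b, c, d} are pairwise adjacent, and any tree decomposition puts a clique entirely inside one bag — forcing width ≥ 2. Combining the bounds, tw(G) = 2.

Treewidth 2.
One optimal decomposition is:
Bags: B1 = {b, c, d}  B2 = {a, b, d}
Tree: B1–B2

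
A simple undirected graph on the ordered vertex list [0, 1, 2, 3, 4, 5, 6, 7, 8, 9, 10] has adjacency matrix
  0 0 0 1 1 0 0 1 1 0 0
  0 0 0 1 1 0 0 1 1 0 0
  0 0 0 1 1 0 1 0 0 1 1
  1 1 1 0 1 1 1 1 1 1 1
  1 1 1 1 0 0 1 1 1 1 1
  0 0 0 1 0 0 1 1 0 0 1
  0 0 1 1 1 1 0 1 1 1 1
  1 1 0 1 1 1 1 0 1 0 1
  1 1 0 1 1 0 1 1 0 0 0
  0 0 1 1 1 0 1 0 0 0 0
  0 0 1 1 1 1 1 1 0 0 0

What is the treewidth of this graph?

A width-4 tree decomposition is:
Bags: B1 = {3, 4, 6, 7, 10}  B2 = {3, 4, 6, 7, 8}  B3 = {3, 5, 6, 7, 10}  B4 = {2, 3, 4, 6, 10}  B5 = {1, 3, 4, 7, 8}  B6 = {0, 3, 4, 7, 8}  B7 = {2, 3, 4, 6, 9}
Tree: B1–B2, B1–B3, B1–B4, B2–B5, B5–B6, B4–B7
Every bag has size at most 5, so the width is 5 − 1 = 4 and tw(G) ≤ 4. Conversely, {0, 3, 4, 7, 8} is a clique of size 5, and the vertices of any clique must share a bag in every tree decomposition; so some bag has ≥ 5 vertices and tw(G) ≥ 4. Therefore the treewidth is 4.

4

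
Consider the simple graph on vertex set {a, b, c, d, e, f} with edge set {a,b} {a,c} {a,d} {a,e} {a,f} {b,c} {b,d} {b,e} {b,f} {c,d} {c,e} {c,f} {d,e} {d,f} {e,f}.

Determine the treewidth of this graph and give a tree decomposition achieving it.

Treewidth 5.
One such decomposition:
Bags: B1 = {a, b, c, d, e, f}
Tree: (single bag)

With just one bag of size 6, the width is 6 − 1 = 5, so tw(G) ≤ 5. Conversely, {a, b, c, d, e, f} is a clique of size 6, and the vertices of any clique must share a bag in every tree decomposition; so some bag has ≥ 6 vertices and tw(G) ≥ 5. Hence tw(G) = 5 exactly.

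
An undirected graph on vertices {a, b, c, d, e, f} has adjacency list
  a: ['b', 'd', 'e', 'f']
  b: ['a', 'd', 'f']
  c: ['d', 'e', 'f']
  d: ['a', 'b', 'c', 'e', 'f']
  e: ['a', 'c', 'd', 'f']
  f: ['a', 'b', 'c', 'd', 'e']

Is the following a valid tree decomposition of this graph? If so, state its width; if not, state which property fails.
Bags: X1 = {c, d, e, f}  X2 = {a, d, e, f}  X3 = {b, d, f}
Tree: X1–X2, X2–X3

No — edge (a,b) lies in no bag.

A tree decomposition must satisfy three properties: every vertex lies in some bag; for every edge, both endpoints lie together in some bag; and for every vertex, the bags containing it form a connected subtree. Here edge (a,b) lies in no bag, so the decomposition is invalid.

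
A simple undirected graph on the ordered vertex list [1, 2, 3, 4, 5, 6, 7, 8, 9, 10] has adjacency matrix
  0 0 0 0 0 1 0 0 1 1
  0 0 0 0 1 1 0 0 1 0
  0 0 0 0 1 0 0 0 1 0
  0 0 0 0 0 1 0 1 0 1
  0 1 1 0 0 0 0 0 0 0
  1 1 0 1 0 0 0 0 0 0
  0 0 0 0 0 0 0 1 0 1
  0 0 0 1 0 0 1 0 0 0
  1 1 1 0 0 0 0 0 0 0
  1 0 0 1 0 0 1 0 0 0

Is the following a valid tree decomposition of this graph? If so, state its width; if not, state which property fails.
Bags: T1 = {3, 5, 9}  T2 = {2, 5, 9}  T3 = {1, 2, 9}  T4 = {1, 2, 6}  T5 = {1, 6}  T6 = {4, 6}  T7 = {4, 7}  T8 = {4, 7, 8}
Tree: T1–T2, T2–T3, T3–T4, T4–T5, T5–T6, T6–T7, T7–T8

A tree decomposition must satisfy three properties: every vertex lies in some bag; for every edge, both endpoints lie together in some bag; and for every vertex, the bags containing it form a connected subtree. Here vertex 10 appears in no bag, so the decomposition is invalid.

No — vertex 10 appears in no bag.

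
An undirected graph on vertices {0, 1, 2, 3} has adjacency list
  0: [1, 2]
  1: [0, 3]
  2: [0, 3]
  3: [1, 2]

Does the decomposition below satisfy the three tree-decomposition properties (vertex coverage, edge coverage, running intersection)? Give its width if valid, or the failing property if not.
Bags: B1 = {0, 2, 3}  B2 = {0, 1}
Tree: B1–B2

A tree decomposition must satisfy three properties: every vertex lies in some bag; for every edge, both endpoints lie together in some bag; and for every vertex, the bags containing it form a connected subtree. Here edge (3,1) lies in no bag, so the decomposition is invalid.

No — edge (3,1) lies in no bag.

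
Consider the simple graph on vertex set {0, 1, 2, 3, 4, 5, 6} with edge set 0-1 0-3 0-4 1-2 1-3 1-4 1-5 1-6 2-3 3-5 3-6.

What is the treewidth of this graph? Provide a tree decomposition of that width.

Treewidth 2.
Bags: B1 = {0, 1, 4}  B2 = {0, 1, 3}  B3 = {1, 3, 5}  B4 = {1, 3, 6}  B5 = {1, 2, 3}
Tree: B1–B2, B2–B3, B3–B4, B3–B5

Every bag has size at most 3, so the width is 3 − 1 = 2 and tw(G) ≤ 2. Conversely, {0, 1, 3} is a clique of size 3, and the vertices of any clique must share a bag in every tree decomposition; so some bag has ≥ 3 vertices and tw(G) ≥ 2. Hence tw(G) = 2 exactly.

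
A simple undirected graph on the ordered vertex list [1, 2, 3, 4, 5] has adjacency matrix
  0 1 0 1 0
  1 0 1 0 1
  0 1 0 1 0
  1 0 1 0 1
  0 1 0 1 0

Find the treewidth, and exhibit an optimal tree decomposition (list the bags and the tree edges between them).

Each bag holds 3 vertices, so the decomposition has width 2, which upper-bounds the treewidth. Since 2–3–4–1–2 is a cycle in G, G is not acyclic. Forests are exactly the graphs of treewidth ≤ 1, so tw(G) ≥ 2. Combining the bounds, tw(G) = 2.

Treewidth 2.
Bags: B1 = {2, 3, 4}  B2 = {1, 2, 4}  B3 = {2, 4, 5}
Tree: B1–B2, B2–B3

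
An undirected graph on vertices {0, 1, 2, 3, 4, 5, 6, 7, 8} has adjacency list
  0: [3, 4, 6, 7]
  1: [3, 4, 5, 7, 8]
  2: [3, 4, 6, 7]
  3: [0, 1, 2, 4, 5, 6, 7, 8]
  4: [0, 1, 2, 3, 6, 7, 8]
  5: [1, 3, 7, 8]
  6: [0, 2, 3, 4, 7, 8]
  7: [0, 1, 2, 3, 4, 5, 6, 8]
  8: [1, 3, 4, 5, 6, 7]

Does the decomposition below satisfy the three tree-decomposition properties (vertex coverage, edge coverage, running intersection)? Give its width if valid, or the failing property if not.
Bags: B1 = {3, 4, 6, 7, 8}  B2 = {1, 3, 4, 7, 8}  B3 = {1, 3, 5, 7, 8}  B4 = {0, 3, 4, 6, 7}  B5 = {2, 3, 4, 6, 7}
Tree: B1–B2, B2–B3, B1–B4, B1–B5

Checking the three conditions: (i) the bags cover all of {0, 1, 2, 3, 4, 5, 6, 7, 8}; (ii) for each edge, some bag contains both endpoints; (iii) the bags containing any fixed vertex form a subtree. All hold, so the decomposition is valid with width 5 − 1 = 4.

Yes; width 4.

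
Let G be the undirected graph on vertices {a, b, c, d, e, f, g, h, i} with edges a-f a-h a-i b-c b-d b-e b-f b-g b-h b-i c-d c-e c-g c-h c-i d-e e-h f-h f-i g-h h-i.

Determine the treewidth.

A width-3 tree decomposition is:
Bags: B1 = {b, c, g, h}  B2 = {b, c, h, i}  B3 = {b, f, h, i}  B4 = {a, f, h, i}  B5 = {b, c, e, h}  B6 = {b, c, d, e}
Tree: B1–B2, B2–B3, B3–B4, B2–B5, B5–B6
Every bag has size at most 4, so the width is 4 − 1 = 3 and tw(G) ≤ 3. On the other hand G contains the 4-clique {b, c, d, e}. A clique must lie in a single bag of any decomposition, so no decomposition can have width below 3. Hence tw(G) = 3 exactly.

3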